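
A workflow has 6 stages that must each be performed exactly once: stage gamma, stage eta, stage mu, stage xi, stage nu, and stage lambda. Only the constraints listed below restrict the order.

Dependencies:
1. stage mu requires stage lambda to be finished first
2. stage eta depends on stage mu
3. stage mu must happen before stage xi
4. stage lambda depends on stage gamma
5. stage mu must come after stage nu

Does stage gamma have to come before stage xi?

Chaining the stated constraints: stage gamma → stage lambda → stage mu → stage xi.
So stage gamma must precede stage xi in any valid ordering.

Yes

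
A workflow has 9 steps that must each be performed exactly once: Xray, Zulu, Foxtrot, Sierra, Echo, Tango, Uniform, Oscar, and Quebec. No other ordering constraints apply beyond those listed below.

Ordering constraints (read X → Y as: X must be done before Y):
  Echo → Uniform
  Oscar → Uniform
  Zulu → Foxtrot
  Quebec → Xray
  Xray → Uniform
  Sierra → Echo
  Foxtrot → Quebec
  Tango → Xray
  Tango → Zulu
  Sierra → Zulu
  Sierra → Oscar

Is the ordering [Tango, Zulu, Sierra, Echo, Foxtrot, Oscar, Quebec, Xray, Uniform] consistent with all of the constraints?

No

The sequence places Zulu ahead of Sierra.
That contradicts the constraint that Sierra must precede Zulu.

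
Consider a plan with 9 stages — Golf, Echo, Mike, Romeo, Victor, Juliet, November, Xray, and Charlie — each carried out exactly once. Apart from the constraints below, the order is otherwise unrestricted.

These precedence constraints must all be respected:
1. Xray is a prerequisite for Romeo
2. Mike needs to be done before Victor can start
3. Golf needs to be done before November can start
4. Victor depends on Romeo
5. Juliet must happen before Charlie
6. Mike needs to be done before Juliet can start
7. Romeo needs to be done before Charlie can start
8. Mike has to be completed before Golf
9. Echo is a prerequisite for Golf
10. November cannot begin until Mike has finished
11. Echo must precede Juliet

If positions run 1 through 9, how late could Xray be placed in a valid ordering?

6

Following every chain forward from Xray, the stages that must come later are Romeo, Victor, Charlie — 3 of them.
With 3 mandatory successors out of 9 stages total, the latest slot for Xray is 9−3 = 6, and it's reachable by doing all non-successors before Xray.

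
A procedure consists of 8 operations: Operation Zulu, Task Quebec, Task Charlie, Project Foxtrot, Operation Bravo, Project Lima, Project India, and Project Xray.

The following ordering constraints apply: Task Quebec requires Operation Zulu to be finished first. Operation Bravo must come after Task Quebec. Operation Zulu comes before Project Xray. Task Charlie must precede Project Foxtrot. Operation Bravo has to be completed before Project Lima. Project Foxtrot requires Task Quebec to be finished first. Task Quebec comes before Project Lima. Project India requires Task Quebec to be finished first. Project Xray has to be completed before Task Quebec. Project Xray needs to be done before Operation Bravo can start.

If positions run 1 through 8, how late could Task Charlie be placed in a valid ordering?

7

Following the constraints forward from Task Charlie, its only required successor is Project Foxtrot.
With 1 mandatory successor out of 8 operations total, the latest slot for Task Charlie is 8−1 = 7, and it's reachable by doing all non-successors before Task Charlie.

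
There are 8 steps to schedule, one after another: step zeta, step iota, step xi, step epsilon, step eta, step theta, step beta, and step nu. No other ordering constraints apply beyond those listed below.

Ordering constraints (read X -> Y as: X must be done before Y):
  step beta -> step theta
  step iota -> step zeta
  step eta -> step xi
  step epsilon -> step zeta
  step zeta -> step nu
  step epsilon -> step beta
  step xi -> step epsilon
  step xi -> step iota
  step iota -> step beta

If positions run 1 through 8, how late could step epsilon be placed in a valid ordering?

Every step that must follow step epsilon has to come after it. Tracing all chains starting from step epsilon, those steps are: step zeta, step theta, step beta, step nu — 4 in total.
So at least 4 steps follow step epsilon, putting step epsilon no later than position 4. That position is achievable by scheduling everything else first.

4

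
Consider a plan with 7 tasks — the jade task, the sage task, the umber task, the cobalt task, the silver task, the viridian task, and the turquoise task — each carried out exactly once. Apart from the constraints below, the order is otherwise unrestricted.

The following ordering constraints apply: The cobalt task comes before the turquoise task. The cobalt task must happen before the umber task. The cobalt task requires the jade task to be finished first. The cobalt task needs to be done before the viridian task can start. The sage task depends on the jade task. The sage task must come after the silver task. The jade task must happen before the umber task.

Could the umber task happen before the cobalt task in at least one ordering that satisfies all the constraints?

The constraints give a chain the cobalt task → the umber task, which forces the cobalt task before the umber task.
So no valid ordering can have the umber task before the cobalt task.

No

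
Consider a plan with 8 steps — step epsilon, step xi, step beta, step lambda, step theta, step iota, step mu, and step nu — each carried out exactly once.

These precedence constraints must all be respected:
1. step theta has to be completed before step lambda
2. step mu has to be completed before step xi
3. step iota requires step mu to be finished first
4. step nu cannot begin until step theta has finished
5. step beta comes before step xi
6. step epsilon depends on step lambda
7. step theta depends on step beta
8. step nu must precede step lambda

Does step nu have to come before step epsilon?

Yes

Following the dependencies: step nu → step lambda → step epsilon.
Hence step nu necessarily comes before step epsilon.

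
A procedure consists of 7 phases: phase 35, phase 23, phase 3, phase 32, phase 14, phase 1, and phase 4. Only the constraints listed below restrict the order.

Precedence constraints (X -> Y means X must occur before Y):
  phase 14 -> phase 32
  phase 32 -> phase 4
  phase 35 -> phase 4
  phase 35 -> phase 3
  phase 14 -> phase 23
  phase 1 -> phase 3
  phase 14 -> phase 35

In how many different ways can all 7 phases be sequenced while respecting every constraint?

The phases with no prerequisites are phase 14, phase 1; any of them can be placed first.
Systematically extending each partial ordering one phase at a time and counting, there are 121 complete orderings.

121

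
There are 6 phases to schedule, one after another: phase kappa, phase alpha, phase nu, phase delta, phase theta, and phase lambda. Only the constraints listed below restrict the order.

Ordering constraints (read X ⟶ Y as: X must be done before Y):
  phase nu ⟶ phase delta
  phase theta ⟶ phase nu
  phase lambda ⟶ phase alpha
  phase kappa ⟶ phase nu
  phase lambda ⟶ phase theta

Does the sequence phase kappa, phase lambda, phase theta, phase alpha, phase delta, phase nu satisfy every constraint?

In the proposed order, phase delta appears before phase nu.
That contradicts the constraint that phase nu must precede phase delta.

No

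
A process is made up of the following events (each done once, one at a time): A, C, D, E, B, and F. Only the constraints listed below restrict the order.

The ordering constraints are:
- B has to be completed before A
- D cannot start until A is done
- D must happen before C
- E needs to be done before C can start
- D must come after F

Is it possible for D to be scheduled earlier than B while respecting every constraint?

Following B → A → D, B must precede D in every valid ordering.
So no valid ordering can have D before B.

No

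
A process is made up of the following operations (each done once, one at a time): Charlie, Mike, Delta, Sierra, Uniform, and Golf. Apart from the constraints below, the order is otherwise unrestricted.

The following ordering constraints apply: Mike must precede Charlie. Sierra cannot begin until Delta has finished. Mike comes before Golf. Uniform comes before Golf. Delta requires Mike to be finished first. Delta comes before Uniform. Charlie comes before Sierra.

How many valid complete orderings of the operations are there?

Mike is the only operation with nothing required before it, so every ordering starts there.
Systematically extending each partial ordering one operation at a time and counting, there are 9 complete orderings.

9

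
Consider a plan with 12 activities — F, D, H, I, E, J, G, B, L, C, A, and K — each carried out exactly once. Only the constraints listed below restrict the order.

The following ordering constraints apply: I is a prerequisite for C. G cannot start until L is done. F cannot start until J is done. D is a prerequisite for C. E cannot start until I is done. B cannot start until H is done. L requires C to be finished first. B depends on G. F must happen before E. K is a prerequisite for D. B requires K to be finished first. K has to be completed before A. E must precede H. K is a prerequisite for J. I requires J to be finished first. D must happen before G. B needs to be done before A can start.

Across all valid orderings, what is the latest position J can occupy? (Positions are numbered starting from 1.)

Following every chain forward from J, the activities that must come later are F, H, I, E, G, B, L, C, A — 9 of them.
With 9 mandatory successors out of 12 activities total, the latest slot for J is 12−9 = 3, and it's reachable by doing all non-successors before J.

3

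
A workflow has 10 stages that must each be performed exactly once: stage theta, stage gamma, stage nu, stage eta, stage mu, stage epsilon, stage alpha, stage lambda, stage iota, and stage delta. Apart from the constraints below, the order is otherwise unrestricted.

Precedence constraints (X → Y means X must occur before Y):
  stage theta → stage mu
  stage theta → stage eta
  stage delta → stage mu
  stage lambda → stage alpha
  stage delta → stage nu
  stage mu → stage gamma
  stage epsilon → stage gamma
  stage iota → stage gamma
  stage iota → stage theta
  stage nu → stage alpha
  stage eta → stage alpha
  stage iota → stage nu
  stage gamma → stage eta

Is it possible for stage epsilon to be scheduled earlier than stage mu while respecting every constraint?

Yes

The constraints leave stage epsilon and stage mu unordered relative to each other; nothing requires stage mu earlier.
So a valid ordering placing stage epsilon earlier than stage mu exists.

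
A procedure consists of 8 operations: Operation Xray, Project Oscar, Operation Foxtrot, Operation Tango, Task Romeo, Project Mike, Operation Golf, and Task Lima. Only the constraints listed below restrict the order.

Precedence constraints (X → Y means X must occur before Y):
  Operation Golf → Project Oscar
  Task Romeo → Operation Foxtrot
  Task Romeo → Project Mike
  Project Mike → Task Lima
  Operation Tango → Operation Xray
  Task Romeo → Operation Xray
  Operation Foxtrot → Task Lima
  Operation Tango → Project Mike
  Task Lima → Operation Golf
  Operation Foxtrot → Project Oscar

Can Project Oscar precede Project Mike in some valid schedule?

The constraints give a chain Project Mike → Task Lima → Operation Golf → Project Oscar, which forces Project Mike before Project Oscar.
So no valid ordering can have Project Oscar before Project Mike.

No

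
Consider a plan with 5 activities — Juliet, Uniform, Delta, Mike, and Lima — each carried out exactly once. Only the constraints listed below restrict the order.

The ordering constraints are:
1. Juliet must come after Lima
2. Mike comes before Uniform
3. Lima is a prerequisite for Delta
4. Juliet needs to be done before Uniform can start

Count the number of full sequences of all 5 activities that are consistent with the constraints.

2 activities have no prerequisites (Mike, Lima), so any of them could come first.
Enumerating by repeatedly choosing an available activity (one whose prerequisites are all placed) gives 11 distinct complete orderings.

11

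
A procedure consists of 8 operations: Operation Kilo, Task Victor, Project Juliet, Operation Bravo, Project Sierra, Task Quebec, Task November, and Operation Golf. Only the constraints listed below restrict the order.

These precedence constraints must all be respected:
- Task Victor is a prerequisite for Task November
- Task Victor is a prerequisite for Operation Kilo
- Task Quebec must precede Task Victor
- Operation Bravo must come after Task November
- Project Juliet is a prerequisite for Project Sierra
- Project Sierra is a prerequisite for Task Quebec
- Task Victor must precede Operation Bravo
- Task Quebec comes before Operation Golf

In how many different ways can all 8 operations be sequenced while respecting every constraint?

15

Project Juliet is the only operation with nothing required before it, so every ordering starts there.
Counting all ways to extend the partial order to a total order gives 15.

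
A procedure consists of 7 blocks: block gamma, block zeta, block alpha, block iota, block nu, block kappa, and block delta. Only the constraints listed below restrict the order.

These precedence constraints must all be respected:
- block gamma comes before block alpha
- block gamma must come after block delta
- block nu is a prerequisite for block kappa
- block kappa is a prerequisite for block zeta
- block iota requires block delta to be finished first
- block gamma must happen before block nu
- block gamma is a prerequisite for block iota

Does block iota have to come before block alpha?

No

Nothing in the constraints links block iota and block alpha; they are unordered relative to each other.
There exist valid orderings with block alpha before block iota, so block iota is not required to come first.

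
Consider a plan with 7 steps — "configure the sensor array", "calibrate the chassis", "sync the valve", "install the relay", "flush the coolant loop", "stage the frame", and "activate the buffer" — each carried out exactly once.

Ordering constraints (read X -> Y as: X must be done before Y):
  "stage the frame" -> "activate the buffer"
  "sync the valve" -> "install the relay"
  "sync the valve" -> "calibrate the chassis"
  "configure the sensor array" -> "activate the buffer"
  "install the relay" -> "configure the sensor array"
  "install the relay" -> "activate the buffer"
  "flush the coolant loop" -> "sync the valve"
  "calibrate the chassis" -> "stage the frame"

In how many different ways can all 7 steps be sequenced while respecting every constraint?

6

Only "flush the coolant loop" has no prerequisites, so it must go first.
Systematically extending each partial ordering one step at a time and counting, there are 6 complete orderings.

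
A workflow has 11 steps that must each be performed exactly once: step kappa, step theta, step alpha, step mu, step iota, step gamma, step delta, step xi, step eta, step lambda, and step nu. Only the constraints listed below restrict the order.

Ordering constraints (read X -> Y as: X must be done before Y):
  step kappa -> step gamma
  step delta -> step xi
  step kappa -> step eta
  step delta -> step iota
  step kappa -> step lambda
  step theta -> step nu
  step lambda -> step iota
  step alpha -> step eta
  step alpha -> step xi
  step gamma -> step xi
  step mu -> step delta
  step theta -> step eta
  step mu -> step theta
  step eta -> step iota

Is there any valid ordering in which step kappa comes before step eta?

Step kappa is actually forced before step eta by the constraints, so certainly some valid ordering has step kappa first.

Yes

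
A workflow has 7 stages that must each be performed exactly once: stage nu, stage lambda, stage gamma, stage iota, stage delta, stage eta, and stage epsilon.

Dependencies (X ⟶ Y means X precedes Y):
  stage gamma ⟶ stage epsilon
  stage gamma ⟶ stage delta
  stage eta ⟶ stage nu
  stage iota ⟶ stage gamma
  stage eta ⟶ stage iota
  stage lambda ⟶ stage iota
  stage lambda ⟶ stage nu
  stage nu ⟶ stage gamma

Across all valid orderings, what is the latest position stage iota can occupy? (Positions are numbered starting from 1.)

Following every chain forward from stage iota, the stages that must come later are stage gamma, stage delta, stage epsilon — 3 of them.
With 3 mandatory successors out of 7 stages total, the latest slot for stage iota is 7−3 = 4, and it's reachable by doing all non-successors before stage iota.

4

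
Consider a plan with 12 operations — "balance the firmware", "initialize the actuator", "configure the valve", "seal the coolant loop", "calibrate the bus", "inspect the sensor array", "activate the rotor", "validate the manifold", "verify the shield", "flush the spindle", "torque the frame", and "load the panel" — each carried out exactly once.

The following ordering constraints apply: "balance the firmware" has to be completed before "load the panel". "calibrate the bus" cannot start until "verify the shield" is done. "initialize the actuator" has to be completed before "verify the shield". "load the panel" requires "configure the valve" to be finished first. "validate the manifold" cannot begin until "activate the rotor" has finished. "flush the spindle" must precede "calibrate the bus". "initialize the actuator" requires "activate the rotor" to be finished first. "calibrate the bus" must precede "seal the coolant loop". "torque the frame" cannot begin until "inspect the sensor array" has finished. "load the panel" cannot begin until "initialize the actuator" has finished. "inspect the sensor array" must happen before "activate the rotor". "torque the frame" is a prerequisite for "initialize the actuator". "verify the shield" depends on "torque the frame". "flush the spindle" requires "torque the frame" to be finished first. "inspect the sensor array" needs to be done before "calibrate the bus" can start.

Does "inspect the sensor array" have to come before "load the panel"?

There is a constraint chain "inspect the sensor array" → "torque the frame" → "initialize the actuator" → "load the panel".
Hence "inspect the sensor array" necessarily comes before "load the panel".

Yes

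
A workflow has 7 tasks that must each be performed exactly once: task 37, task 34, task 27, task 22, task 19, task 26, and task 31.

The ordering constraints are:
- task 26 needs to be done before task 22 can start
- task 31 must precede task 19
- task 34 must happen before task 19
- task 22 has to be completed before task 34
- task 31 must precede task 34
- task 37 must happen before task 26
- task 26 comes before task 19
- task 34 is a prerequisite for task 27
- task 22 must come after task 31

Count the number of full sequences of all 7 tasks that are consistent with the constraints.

The tasks with no prerequisites are task 37, task 31; any of them can be placed first.
Enumerating by repeatedly choosing an available task (one whose prerequisites are all placed) gives 6 distinct complete orderings.

6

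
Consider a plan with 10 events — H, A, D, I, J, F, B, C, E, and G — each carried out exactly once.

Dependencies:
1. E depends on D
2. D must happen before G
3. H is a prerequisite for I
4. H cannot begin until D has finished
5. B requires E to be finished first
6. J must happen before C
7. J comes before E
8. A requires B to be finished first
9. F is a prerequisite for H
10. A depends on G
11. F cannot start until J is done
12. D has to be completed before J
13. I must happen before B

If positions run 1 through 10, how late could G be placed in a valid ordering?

9

The only event forced after G (directly or by a chain) is A.
So at least 1 event follows G, putting G no later than position 9. That position is achievable by scheduling everything else first.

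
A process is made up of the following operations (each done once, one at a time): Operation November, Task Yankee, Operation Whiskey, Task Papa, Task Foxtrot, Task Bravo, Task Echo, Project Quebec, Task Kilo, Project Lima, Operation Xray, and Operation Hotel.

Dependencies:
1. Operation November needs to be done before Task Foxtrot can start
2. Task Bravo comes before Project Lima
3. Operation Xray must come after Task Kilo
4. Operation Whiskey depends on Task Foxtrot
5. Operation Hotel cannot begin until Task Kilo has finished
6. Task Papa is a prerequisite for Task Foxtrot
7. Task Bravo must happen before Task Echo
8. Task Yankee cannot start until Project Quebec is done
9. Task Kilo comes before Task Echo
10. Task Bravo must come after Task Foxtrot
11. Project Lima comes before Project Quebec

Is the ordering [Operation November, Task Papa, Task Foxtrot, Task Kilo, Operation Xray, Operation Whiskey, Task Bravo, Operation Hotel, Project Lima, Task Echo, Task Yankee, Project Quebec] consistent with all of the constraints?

No

Here Project Quebec comes after Task Yankee.
That contradicts the constraint that Project Quebec must precede Task Yankee.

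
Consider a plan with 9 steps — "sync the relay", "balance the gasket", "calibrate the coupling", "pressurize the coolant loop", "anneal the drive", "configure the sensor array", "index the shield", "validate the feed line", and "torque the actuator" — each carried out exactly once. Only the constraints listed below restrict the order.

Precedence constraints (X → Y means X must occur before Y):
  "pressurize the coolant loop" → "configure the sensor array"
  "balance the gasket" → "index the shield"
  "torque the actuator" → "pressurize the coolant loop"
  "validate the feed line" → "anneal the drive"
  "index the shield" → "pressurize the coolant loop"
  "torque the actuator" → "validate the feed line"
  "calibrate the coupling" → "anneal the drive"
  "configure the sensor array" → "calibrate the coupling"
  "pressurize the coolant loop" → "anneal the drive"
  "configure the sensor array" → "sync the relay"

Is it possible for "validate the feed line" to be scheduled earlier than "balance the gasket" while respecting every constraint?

The constraints leave "validate the feed line" and "balance the gasket" unordered relative to each other; nothing requires "balance the gasket" earlier.
So a valid ordering placing "validate the feed line" earlier than "balance the gasket" exists.

Yes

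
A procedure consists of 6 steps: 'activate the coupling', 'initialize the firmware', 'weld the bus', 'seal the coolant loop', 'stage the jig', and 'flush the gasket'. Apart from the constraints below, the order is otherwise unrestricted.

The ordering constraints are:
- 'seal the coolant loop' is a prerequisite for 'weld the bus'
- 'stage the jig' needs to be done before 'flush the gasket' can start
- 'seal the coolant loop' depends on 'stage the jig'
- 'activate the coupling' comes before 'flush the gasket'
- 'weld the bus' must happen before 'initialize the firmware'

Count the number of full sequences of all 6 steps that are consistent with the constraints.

14

The steps with no prerequisites are 'activate the coupling', 'stage the jig'; any of them can be placed first.
Enumerating by repeatedly choosing an available step (one whose prerequisites are all placed) gives 14 distinct complete orderings.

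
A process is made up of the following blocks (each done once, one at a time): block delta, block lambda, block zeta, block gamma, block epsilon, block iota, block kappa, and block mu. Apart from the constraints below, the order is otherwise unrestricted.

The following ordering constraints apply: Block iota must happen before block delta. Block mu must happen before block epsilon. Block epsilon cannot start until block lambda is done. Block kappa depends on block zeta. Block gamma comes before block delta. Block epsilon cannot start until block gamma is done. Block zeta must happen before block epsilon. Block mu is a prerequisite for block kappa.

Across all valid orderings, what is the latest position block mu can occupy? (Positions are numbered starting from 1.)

6

Every block that must follow block mu has to come after it. Tracing all chains starting from block mu, those blocks are: block epsilon, block kappa — 2 in total.
So at least 2 blocks follow block mu, putting block mu no later than position 6. That position is achievable by scheduling everything else first.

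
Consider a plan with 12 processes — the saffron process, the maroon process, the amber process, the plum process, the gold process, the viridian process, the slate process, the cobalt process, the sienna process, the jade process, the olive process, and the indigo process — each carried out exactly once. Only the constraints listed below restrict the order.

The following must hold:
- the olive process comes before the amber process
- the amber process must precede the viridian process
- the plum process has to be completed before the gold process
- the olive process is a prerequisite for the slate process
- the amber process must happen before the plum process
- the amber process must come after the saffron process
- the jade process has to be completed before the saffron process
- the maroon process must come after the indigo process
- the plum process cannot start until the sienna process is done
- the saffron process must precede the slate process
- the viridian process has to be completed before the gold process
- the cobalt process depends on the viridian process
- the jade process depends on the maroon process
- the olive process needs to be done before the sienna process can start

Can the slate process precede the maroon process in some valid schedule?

Following the maroon process → the jade process → the saffron process → the slate process, the maroon process must precede the slate process in every valid ordering.
Hence the slate process can never be scheduled before the maroon process.

No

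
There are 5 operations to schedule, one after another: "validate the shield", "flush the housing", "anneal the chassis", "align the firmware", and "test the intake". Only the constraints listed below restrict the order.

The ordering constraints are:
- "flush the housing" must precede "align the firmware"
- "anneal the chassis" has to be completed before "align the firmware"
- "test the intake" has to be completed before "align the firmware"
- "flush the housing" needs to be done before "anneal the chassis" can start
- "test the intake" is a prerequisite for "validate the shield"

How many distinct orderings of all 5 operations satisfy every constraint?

The operations with no prerequisites are "flush the housing", "test the intake"; any of them can be placed first.
Counting all ways to extend the partial order to a total order gives 9.

9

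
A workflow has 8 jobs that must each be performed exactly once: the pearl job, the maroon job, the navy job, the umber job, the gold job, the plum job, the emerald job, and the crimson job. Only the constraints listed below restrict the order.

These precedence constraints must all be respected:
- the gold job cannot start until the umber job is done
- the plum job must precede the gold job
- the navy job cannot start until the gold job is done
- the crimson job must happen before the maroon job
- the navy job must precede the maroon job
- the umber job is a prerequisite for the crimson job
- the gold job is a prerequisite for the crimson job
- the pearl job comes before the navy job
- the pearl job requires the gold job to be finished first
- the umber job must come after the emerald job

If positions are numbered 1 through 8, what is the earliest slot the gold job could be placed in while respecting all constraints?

Working backwards through the constraints from the gold job, its full set of required predecessors is the umber job, the plum job, the emerald job — 3 of them.
So at minimum 3 jobs come before the gold job, putting the gold job no earlier than position 4. That position is achievable by scheduling exactly those predecessors first.

4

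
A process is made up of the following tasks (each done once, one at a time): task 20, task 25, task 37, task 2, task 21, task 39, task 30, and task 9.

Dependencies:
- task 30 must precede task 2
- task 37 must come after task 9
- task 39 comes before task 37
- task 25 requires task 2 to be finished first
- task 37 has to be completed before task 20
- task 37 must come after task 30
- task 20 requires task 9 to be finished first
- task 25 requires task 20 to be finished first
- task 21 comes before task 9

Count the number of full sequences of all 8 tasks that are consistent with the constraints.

The tasks with no prerequisites are task 21, task 39, task 30; any of them can be placed first.
Counting all ways to extend the partial order to a total order gives 54.

54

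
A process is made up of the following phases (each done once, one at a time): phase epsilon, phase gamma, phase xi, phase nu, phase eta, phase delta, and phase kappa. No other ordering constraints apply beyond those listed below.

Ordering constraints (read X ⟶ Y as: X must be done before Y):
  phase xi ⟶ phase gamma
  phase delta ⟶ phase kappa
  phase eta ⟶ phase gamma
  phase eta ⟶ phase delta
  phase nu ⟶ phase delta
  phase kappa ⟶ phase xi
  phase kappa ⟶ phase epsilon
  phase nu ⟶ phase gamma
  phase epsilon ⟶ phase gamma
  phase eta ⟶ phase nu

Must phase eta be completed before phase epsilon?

Yes

Tracing the constraints gives a chain: phase eta → phase delta → phase kappa → phase epsilon.
So phase eta must precede phase epsilon in any valid ordering.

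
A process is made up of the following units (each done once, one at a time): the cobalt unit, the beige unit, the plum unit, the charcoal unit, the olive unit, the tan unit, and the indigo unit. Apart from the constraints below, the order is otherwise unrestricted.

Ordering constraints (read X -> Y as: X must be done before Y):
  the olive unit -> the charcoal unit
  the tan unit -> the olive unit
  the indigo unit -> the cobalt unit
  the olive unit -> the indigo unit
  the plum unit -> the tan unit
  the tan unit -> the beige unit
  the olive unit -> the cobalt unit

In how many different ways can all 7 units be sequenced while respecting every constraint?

The plum unit is the only unit with nothing required before it, so every ordering starts there.
Counting all ways to extend the partial order to a total order gives 15.

15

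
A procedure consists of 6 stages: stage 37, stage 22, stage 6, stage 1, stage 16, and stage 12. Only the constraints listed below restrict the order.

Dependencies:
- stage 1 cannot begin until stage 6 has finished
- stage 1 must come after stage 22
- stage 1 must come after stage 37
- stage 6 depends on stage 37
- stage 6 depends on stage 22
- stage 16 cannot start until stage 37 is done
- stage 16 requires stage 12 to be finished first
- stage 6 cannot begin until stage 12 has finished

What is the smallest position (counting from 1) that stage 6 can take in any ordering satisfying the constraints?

Working backwards through the constraints from stage 6, its full set of required predecessors is stage 37, stage 22, stage 12 — 3 of them.
So at minimum 3 stages come before stage 6, putting stage 6 no earlier than position 4. That position is achievable by scheduling exactly those predecessors first.

4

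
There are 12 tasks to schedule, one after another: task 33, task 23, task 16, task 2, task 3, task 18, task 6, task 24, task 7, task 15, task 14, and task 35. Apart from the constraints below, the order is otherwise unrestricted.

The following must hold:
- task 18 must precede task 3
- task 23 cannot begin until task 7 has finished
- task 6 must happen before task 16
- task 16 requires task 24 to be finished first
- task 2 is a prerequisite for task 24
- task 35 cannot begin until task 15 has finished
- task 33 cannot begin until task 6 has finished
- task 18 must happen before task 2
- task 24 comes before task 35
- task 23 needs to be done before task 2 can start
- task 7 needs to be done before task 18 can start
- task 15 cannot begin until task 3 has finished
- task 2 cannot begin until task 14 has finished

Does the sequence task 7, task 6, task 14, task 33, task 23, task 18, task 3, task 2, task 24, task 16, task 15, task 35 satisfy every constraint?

Checking each listed constraint against this order: for instance, task 6 is in position 2 and task 16 in position 10, so that constraint holds — and the remaining constraints check out the same way.

Yes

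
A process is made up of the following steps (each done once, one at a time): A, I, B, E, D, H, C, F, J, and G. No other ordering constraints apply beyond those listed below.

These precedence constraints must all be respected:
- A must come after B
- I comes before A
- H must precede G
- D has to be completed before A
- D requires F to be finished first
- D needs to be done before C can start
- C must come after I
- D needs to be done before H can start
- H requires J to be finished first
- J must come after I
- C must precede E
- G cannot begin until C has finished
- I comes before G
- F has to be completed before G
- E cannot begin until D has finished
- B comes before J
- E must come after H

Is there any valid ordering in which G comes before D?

No

There is a dependency chain D → H → G, so G always comes after D.
So no valid ordering can have G before D.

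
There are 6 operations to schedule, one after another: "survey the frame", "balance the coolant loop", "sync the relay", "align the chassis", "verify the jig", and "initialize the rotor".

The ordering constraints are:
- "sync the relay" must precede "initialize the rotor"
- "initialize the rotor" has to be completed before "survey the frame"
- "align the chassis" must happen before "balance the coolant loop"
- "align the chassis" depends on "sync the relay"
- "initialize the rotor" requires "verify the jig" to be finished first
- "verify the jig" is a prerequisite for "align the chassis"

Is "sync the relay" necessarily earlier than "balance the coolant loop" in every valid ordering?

Yes

Following the dependencies: "sync the relay" → "align the chassis" → "balance the coolant loop".
That forces "sync the relay" before "balance the coolant loop" in every valid schedule.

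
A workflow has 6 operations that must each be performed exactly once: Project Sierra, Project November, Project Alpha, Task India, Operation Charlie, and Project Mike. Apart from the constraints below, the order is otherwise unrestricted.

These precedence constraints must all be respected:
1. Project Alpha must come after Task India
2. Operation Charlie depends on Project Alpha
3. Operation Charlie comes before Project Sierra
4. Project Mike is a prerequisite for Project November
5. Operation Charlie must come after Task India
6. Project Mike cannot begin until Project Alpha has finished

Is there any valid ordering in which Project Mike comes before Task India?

The constraints give a chain Task India → Project Alpha → Project Mike, which forces Task India before Project Mike.
So no valid ordering can have Project Mike before Task India.

No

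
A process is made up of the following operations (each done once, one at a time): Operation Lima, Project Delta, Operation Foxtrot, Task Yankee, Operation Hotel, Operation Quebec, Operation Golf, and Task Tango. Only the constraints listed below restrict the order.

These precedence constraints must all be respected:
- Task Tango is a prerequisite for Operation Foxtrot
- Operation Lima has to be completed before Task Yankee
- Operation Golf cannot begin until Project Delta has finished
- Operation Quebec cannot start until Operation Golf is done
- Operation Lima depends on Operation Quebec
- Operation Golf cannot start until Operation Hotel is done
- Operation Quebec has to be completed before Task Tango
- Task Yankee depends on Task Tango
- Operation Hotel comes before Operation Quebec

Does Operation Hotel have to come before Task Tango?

There is a constraint chain Operation Hotel → Operation Quebec → Task Tango.
So Operation Hotel must precede Task Tango in any valid ordering.

Yes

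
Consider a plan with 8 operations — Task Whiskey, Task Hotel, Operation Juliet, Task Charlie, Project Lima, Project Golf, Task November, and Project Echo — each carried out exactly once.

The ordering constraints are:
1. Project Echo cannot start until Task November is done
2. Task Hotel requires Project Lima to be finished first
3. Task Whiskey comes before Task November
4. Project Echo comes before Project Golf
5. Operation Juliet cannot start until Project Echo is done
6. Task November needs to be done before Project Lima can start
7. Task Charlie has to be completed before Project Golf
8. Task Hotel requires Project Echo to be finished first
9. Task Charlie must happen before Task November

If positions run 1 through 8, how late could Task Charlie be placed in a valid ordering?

Following every chain forward from Task Charlie, the operations that must come later are Task Hotel, Operation Juliet, Project Lima, Project Golf, Task November, Project Echo — 6 of them.
With 6 mandatory successors out of 8 operations total, the latest slot for Task Charlie is 8−6 = 2, and it's reachable by doing all non-successors before Task Charlie.

2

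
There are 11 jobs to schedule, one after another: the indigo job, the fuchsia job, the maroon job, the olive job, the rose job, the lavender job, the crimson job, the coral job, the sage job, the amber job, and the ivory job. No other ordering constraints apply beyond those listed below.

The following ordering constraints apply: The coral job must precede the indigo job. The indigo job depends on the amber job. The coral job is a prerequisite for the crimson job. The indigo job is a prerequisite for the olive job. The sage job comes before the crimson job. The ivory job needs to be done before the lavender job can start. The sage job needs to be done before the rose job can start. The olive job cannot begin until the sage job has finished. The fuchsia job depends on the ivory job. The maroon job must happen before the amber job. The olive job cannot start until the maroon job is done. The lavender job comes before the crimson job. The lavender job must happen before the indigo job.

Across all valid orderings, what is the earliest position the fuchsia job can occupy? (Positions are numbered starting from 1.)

2

Working backwards through the constraints from the fuchsia job, its only required predecessor is the ivory job.
With 1 mandatory predecessor, the earliest the fuchsia job can sit is position 1+1 = 2, and placing just that one first achieves it.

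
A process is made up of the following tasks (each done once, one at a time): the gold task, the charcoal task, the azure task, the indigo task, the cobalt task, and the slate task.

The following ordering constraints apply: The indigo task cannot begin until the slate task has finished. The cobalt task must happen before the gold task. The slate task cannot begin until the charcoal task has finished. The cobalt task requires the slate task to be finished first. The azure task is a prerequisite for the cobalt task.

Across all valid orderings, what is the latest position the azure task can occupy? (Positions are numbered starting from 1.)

The tasks that are forced after the azure task, directly or by a chain of constraints, are the gold task, the cobalt task. That's 2 tasks.
So at least 2 tasks follow the azure task, putting the azure task no later than position 4. That position is achievable by scheduling everything else first.

4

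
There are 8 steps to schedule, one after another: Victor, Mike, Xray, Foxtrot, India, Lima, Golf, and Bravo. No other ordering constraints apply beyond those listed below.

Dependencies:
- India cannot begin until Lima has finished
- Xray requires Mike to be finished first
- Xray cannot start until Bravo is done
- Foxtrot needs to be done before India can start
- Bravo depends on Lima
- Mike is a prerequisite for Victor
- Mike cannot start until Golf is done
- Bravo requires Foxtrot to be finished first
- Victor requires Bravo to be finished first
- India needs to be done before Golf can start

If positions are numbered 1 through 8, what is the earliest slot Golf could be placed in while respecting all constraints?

Every step that must precede Golf has to come before it. Tracing all chains that end at Golf, those steps are: Foxtrot, India, Lima — 3 in total.
So at minimum 3 steps come before Golf, putting Golf no earlier than position 4. That position is achievable by scheduling exactly those predecessors first.

4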